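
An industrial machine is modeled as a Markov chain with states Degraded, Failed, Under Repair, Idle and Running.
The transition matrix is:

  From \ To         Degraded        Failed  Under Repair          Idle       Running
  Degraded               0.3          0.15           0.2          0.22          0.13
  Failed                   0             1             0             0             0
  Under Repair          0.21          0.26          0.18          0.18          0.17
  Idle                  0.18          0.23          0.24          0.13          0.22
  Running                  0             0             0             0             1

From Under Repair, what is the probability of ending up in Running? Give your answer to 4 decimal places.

0.4251

Let h(s) be the probability of absorption at Running starting from transient state s. Then h(Running) = 1 and h(Failed) = 0. By first-step analysis:
h(Degraded) = 0.3·h(Degraded) + 0.15·0 + 0.2·h(Under Repair) + 0.22·h(Idle) + 0.13·1
h(Under Repair) = 0.21·h(Degraded) + 0.26·0 + 0.18·h(Under Repair) + 0.18·h(Idle) + 0.17·1
h(Idle) = 0.18·h(Degraded) + 0.23·0 + 0.24·h(Under Repair) + 0.13·h(Idle) + 0.22·1
Solving: h(Degraded) = 0.4530, h(Under Repair) = 0.4251, h(Idle) = 0.4639.
Starting from Under Repair, the probability is 0.4251.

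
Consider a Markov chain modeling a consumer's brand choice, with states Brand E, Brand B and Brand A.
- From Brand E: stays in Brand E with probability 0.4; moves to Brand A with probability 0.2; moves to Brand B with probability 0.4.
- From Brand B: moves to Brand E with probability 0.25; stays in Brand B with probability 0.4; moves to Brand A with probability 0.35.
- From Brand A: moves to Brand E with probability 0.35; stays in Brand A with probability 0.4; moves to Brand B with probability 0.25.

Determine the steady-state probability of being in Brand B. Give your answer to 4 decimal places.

Let the stationary distribution be π with π = πP and π_1 + π_2 + π_3 = 1.
π_1 = 0.4·π_1 + 0.25·π_2 + 0.35·π_3
π_2 = 0.4·π_1 + 0.4·π_2 + 0.25·π_3
Solving with the normalization constraint gives π = (0.3313, 0.3526, 0.3161).
So the stationary probability of Brand B is 0.3526.

0.3526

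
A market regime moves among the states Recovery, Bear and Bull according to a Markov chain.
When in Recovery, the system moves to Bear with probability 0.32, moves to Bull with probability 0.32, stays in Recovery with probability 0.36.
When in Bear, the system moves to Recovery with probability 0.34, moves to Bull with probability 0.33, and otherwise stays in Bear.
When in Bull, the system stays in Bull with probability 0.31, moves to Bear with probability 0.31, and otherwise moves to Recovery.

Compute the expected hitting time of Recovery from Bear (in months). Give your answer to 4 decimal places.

Let t(s) be the expected number of months to first reach Recovery from state s, with t(Recovery) = 0. Conditioning on the first month:
t(Bear) = 1 + 0.33·t(Bear) + 0.33·t(Bull)
t(Bull) = 1 + 0.31·t(Bear) + 0.31·t(Bull)
Solving: t(Bear) = 2.8333, t(Bull) = 2.7222.
Expected months from Bear to Recovery: 2.8333.

2.8333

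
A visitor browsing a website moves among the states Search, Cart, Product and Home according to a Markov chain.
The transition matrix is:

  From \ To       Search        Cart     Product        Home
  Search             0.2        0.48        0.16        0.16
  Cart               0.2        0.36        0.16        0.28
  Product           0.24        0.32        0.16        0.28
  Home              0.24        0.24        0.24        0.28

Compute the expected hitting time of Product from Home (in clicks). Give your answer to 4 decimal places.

5.1024

Let t(s) be the expected number of clicks to first reach Product from state s, with t(Product) = 0. Conditioning on the first click:
t(Search) = 1 + 0.2·t(Search) + 0.48·t(Cart) + 0.16·t(Home)
t(Cart) = 1 + 0.2·t(Search) + 0.36·t(Cart) + 0.28·t(Home)
t(Home) = 1 + 0.24·t(Search) + 0.24·t(Cart) + 0.28·t(Home)
Solving: t(Search) = 5.5968, t(Cart) = 5.5438, t(Home) = 5.1024.
Expected clicks from Home to Product: 5.1024.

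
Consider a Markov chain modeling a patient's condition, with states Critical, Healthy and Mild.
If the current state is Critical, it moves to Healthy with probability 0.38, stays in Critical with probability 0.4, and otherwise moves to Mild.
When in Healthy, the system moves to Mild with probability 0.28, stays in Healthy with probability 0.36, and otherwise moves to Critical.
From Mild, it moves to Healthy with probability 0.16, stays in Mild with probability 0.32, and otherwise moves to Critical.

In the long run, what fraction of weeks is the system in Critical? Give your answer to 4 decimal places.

Let the stationary distribution be π with π = πP and π_1 + π_2 + π_3 = 1.
π_1 = 0.4·π_1 + 0.36·π_2 + 0.52·π_3
π_2 = 0.38·π_1 + 0.36·π_2 + 0.16·π_3
Solving with the normalization constraint gives π = (0.4192, 0.3153, 0.2655).
So the stationary probability of Critical is 0.4192.

0.4192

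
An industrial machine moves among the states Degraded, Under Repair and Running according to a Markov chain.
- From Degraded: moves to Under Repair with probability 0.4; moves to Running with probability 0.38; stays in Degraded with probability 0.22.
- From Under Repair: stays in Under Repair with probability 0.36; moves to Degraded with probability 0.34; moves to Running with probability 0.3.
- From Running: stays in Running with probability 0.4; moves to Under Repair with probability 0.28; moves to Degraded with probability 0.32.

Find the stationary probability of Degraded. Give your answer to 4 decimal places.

0.2971

Let the stationary distribution be π with π = πP and π_1 + π_2 + π_3 = 1.
π_1 = 0.22·π_1 + 0.34·π_2 + 0.32·π_3
π_2 = 0.4·π_1 + 0.36·π_2 + 0.28·π_3
Solving with the normalization constraint gives π = (0.2971, 0.3431, 0.3597).
So the stationary probability of Degraded is 0.2971.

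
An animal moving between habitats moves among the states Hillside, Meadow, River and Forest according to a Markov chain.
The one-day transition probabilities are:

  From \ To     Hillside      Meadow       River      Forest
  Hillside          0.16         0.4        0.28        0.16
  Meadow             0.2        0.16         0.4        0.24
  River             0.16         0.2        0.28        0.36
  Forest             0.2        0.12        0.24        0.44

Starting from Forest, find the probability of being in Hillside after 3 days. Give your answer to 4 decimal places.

0.1816

Propagate the distribution vector 3 days from Forest.
After 0 days: (0.0000, 0.0000, 0.0000, 1.0000)
After 1 day: (0.2000, 0.1200, 0.2400, 0.4400)
After 2 days: (0.1824, 0.2000, 0.2768, 0.3408)
After 3 days: (0.1816, 0.2012, 0.2904, 0.3268)
P(in Hillside after 3 days) = 0.1816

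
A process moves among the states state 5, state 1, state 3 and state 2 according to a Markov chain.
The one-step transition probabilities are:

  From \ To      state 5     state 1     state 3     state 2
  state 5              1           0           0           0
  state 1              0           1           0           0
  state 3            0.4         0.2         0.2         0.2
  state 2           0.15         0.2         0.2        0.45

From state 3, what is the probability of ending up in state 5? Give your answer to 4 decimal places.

0.6250

Let h(s) be the probability of absorption at state 5 starting from transient state s. Then h(state 5) = 1 and h(state 1) = 0. By first-step analysis:
h(state 3) = 0.4·1 + 0.2·0 + 0.2·h(state 3) + 0.2·h(state 2)
h(state 2) = 0.15·1 + 0.2·0 + 0.2·h(state 3) + 0.45·h(state 2)
Solving: h(state 3) = 0.6250, h(state 2) = 0.5000.
Starting from state 3, the probability is 0.6250.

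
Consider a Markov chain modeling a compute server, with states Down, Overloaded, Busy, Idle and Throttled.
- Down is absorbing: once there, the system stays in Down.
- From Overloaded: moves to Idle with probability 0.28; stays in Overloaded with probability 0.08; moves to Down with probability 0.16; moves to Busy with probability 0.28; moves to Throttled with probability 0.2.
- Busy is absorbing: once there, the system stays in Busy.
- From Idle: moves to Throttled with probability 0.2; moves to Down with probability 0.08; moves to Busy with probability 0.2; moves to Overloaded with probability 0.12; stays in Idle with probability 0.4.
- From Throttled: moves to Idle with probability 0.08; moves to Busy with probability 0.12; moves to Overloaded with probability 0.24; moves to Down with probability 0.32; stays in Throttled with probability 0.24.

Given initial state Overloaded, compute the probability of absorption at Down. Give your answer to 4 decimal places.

Let h(s) be the probability of absorption at Down starting from transient state s. Then h(Down) = 1 and h(Busy) = 0. By first-step analysis:
h(Overloaded) = 0.16·1 + 0.08·h(Overloaded) + 0.28·0 + 0.28·h(Idle) + 0.2·h(Throttled)
h(Idle) = 0.08·1 + 0.12·h(Overloaded) + 0.2·0 + 0.4·h(Idle) + 0.2·h(Throttled)
h(Throttled) = 0.32·1 + 0.24·h(Overloaded) + 0.12·0 + 0.08·h(Idle) + 0.24·h(Throttled)
Solving: h(Overloaded) = 0.4328, h(Idle) = 0.4206, h(Throttled) = 0.6020.
Starting from Overloaded, the probability is 0.4328.

0.4328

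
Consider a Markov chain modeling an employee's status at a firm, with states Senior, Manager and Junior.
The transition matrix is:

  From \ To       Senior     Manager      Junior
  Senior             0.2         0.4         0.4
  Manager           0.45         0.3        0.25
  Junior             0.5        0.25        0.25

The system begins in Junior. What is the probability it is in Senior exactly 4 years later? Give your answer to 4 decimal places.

0.3696

Propagate the distribution vector 4 years from Junior.
After 0 years: (0.0000, 0.0000, 1.0000)
After 1 year: (0.5000, 0.2500, 0.2500)
After 2 years: (0.3375, 0.3375, 0.3250)
After 3 years: (0.3819, 0.3175, 0.3006)
After 4 years: (0.3696, 0.3232, 0.3073)
P(in Senior after 4 years) = 0.3696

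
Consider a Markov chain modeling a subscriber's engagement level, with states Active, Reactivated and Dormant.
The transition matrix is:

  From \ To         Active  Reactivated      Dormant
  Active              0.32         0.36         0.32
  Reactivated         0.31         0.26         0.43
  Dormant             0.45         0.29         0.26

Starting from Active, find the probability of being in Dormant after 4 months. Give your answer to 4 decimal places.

Propagate the distribution vector 4 months from Active.
After 0 months: (1.0000, 0.0000, 0.0000)
After 1 month: (0.3200, 0.3600, 0.3200)
After 2 months: (0.3580, 0.3016, 0.3404)
After 3 months: (0.3612, 0.3060, 0.3328)
After 4 months: (0.3602, 0.3061, 0.3337)
P(in Dormant after 4 months) = 0.3337

0.3337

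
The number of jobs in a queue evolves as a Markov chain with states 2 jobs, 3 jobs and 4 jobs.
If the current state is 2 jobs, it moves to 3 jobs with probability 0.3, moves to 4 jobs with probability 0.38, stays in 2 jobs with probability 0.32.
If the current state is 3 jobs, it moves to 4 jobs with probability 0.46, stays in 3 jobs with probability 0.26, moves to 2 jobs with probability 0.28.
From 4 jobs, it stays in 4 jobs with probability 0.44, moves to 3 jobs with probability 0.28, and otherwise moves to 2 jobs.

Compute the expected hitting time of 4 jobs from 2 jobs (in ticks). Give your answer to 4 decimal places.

Let t(s) be the expected number of ticks to first reach 4 jobs from state s, with t(4 jobs) = 0. Conditioning on the first tick:
t(2 jobs) = 1 + 0.32·t(2 jobs) + 0.3·t(3 jobs)
t(3 jobs) = 1 + 0.28·t(2 jobs) + 0.26·t(3 jobs)
Solving: t(2 jobs) = 2.4809, t(3 jobs) = 2.2901.
Expected ticks from 2 jobs to 4 jobs: 2.4809.

2.4809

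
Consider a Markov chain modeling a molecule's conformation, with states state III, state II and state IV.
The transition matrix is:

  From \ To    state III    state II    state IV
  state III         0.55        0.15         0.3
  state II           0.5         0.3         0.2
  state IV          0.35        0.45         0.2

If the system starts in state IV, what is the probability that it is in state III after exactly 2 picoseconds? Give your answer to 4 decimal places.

0.4875

Sum over the intermediate state after 1 picosecond:
P = P(state IV→state III)·P(state III→state III) + P(state IV→state II)·P(state II→state III) + P(state IV→state IV)·P(state IV→state III)
  = 0.35×0.55 + 0.45×0.5 + 0.2×0.35
  = 0.1925 + 0.2250 + 0.0700 = 0.4875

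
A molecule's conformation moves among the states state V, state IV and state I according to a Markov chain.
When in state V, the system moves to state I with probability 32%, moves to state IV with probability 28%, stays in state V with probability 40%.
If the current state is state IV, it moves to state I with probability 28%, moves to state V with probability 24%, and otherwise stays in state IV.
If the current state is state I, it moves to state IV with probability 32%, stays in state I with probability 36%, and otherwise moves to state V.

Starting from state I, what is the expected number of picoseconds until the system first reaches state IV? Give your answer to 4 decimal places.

3.2670

Let t(s) be the expected number of picoseconds to first reach state IV from state s, with t(state IV) = 0. Conditioning on the first picosecond:
t(state V) = 1 + 0.4·t(state V) + 0.32·t(state I)
t(state I) = 1 + 0.32·t(state V) + 0.36·t(state I)
Solving: t(state V) = 3.4091, t(state I) = 3.2670.
Expected picoseconds from state I to state IV: 3.2670.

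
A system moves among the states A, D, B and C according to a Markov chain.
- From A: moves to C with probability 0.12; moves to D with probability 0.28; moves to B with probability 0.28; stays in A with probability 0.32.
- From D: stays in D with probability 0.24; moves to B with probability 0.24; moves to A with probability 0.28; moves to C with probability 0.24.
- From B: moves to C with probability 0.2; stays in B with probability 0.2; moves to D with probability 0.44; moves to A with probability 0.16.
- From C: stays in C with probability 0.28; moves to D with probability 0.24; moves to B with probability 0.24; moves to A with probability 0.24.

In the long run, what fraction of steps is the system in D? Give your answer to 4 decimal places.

Let the stationary distribution be π with π = πP and π_1 + π_2 + π_3 + π_4 = 1.
π_1 = 0.32·π_1 + 0.28·π_2 + 0.16·π_3 + 0.24·π_4
π_2 = 0.28·π_1 + 0.24·π_2 + 0.44·π_3 + 0.24·π_4
π_3 = 0.28·π_1 + 0.24·π_2 + 0.2·π_3 + 0.24·π_4
Solving with the normalization constraint gives π = (0.2529, 0.2982, 0.2405, 0.2084).
So the stationary probability of D is 0.2982.

0.2982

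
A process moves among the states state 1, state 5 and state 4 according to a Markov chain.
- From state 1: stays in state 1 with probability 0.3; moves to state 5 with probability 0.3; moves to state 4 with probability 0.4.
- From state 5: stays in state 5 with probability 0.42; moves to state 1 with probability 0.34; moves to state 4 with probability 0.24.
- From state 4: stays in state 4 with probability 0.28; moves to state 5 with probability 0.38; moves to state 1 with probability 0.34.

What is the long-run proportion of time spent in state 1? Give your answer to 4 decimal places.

Let the stationary distribution be π with π = πP and π_1 + π_2 + π_3 = 1.
π_1 = 0.3·π_1 + 0.34·π_2 + 0.34·π_3
π_2 = 0.3·π_1 + 0.42·π_2 + 0.38·π_3
Solving with the normalization constraint gives π = (0.3269, 0.3686, 0.3045).
So the stationary probability of state 1 is 0.3269.

0.3269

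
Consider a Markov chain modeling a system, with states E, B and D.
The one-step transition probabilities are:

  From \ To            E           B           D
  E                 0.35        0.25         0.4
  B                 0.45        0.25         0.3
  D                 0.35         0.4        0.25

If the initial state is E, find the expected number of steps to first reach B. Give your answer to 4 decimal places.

3.3094

Let t(s) be the expected number of steps to first reach B from state s, with t(B) = 0. Conditioning on the first step:
t(E) = 1 + 0.35·t(E) + 0.4·t(D)
t(D) = 1 + 0.35·t(E) + 0.25·t(D)
Solving: t(E) = 3.3094, t(D) = 2.8777.
Expected steps from E to B: 3.3094.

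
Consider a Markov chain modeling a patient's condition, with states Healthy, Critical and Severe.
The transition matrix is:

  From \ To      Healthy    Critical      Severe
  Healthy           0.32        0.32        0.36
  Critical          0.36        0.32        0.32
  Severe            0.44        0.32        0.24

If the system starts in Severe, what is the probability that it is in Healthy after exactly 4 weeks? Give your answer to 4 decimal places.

Propagate the distribution vector 4 weeks from Severe.
After 0 weeks: (0.0000, 0.0000, 1.0000)
After 1 week: (0.4400, 0.3200, 0.2400)
After 2 weeks: (0.3616, 0.3200, 0.3184)
After 3 weeks: (0.3710, 0.3200, 0.3090)
After 4 weeks: (0.3699, 0.3200, 0.3101)
P(in Healthy after 4 weeks) = 0.3699

0.3699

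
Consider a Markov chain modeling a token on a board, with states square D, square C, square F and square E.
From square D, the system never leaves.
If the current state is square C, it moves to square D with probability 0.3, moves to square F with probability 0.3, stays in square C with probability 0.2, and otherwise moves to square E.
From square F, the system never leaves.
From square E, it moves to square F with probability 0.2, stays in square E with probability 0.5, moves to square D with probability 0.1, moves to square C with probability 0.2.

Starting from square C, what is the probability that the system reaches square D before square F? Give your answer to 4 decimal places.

Let h(s) be the probability of absorption at square D starting from transient state s. Then h(square D) = 1 and h(square F) = 0. By first-step analysis:
h(square C) = 0.3·1 + 0.2·h(square C) + 0.3·0 + 0.2·h(square E)
h(square E) = 0.1·1 + 0.2·h(square C) + 0.2·0 + 0.5·h(square E)
Solving: h(square C) = 0.4722, h(square E) = 0.3889.
Starting from square C, the probability is 0.4722.

0.4722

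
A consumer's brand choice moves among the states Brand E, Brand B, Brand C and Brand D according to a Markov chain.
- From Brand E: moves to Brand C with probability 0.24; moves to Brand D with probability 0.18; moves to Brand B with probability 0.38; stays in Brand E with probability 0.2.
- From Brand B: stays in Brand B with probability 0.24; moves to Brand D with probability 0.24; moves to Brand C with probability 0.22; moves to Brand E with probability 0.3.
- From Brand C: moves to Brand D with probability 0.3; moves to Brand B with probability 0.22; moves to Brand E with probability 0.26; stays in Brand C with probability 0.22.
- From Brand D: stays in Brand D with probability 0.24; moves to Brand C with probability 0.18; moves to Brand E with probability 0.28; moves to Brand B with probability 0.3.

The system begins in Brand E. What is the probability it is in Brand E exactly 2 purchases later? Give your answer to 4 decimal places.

0.2668

Propagate the distribution vector 2 purchases from Brand E.
After 0 purchases: (1.0000, 0.0000, 0.0000, 0.0000)
After 1 purchase: (0.2000, 0.3800, 0.2400, 0.1800)
After 2 purchases: (0.2668, 0.2740, 0.2168, 0.2424)
P(in Brand E after 2 purchases) = 0.2668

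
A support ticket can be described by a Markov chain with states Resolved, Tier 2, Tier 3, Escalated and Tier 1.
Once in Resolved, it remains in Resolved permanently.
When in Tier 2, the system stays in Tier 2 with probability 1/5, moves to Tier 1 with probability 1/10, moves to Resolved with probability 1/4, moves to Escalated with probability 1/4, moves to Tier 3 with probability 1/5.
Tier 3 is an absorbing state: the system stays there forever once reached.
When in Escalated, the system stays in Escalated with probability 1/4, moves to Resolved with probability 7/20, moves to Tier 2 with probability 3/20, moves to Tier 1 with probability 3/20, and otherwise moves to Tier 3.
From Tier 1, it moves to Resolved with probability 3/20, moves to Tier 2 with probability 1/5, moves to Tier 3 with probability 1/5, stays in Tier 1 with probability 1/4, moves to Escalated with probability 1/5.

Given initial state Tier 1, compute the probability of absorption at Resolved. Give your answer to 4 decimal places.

Let h(s) be the probability of absorption at Resolved starting from transient state s. Then h(Resolved) = 1 and h(Tier 3) = 0. By first-step analysis:
h(Tier 2) = 0.25·1 + 0.2·h(Tier 2) + 0.2·0 + 0.25·h(Escalated) + 0.1·h(Tier 1)
h(Escalated) = 0.35·1 + 0.15·h(Tier 2) + 0.1·0 + 0.25·h(Escalated) + 0.15·h(Tier 1)
h(Tier 1) = 0.15·1 + 0.2·h(Tier 2) + 0.2·0 + 0.2·h(Escalated) + 0.25·h(Tier 1)
Solving: h(Tier 2) = 0.5979, h(Escalated) = 0.6952, h(Tier 1) = 0.5448.
Starting from Tier 1, the probability is 0.5448.

0.5448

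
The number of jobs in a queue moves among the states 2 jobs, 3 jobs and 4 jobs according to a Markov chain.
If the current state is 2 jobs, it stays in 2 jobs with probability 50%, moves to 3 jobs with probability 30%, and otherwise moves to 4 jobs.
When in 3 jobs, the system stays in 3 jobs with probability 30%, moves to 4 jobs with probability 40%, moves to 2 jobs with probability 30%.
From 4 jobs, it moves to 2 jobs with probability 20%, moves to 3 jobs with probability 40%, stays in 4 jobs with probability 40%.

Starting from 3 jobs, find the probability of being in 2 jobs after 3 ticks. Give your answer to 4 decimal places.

Propagate the distribution vector 3 ticks from 3 jobs.
After 0 ticks: (0.0000, 1.0000, 0.0000)
After 1 tick: (0.3000, 0.3000, 0.4000)
After 2 ticks: (0.3200, 0.3400, 0.3400)
After 3 ticks: (0.3300, 0.3340, 0.3360)
P(in 2 jobs after 3 ticks) = 0.3300

0.3300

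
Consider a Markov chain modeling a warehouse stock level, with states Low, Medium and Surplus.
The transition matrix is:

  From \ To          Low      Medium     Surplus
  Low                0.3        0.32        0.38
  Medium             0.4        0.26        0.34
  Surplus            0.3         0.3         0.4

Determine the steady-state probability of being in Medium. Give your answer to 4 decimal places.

0.2948

Let the stationary distribution be π with π = πP and π_1 + π_2 + π_3 = 1.
π_1 = 0.3·π_1 + 0.4·π_2 + 0.3·π_3
π_2 = 0.32·π_1 + 0.26·π_2 + 0.3·π_3
Solving with the normalization constraint gives π = (0.3295, 0.2948, 0.3757).
So the stationary probability of Medium is 0.2948.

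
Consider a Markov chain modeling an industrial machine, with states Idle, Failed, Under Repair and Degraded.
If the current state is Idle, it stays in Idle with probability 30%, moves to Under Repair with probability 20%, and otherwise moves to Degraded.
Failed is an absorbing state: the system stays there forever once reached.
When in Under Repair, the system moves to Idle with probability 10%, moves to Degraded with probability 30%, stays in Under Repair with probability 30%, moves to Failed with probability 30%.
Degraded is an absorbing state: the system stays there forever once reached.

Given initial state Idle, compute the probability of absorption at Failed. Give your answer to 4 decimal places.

0.1277

Let h(s) be the probability of absorption at Failed starting from transient state s. Then h(Failed) = 1 and h(Degraded) = 0. By first-step analysis:
h(Idle) = 0.3·h(Idle) + 0.2·h(Under Repair) + 0.5·0
h(Under Repair) = 0.1·h(Idle) + 0.3·1 + 0.3·h(Under Repair) + 0.3·0
Solving: h(Idle) = 0.1277, h(Under Repair) = 0.4468.
Starting from Idle, the probability is 0.1277.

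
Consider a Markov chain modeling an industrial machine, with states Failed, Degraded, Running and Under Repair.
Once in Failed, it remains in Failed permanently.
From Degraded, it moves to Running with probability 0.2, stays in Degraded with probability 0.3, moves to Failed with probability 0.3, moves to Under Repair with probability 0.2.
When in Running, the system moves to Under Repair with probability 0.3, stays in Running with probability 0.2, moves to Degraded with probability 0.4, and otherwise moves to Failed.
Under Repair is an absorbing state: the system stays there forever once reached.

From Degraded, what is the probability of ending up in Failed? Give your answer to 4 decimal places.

Let h(s) be the probability of absorption at Failed starting from transient state s. Then h(Failed) = 1 and h(Under Repair) = 0. By first-step analysis:
h(Degraded) = 0.3·1 + 0.3·h(Degraded) + 0.2·h(Running) + 0.2·0
h(Running) = 0.1·1 + 0.4·h(Degraded) + 0.2·h(Running) + 0.3·0
Solving: h(Degraded) = 0.5417, h(Running) = 0.3958.
Starting from Degraded, the probability is 0.5417.

0.5417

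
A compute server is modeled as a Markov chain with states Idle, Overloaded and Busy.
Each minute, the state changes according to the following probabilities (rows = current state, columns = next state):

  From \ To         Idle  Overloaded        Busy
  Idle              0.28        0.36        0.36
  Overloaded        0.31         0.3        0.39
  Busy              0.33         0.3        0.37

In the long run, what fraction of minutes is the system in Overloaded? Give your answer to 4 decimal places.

0.3185

Let the stationary distribution be π with π = πP and π_1 + π_2 + π_3 = 1.
π_1 = 0.28·π_1 + 0.31·π_2 + 0.33·π_3
π_2 = 0.36·π_1 + 0.3·π_2 + 0.3·π_3
Solving with the normalization constraint gives π = (0.3082, 0.3185, 0.3733).
So the stationary probability of Overloaded is 0.3185.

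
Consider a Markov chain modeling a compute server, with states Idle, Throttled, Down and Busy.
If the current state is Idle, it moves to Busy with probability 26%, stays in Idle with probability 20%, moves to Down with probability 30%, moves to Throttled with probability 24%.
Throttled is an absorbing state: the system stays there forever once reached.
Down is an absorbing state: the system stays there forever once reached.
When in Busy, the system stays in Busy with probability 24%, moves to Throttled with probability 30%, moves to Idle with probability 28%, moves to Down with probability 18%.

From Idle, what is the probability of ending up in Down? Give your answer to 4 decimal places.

Let h(s) be the probability of absorption at Down starting from transient state s. Then h(Down) = 1 and h(Throttled) = 0. By first-step analysis:
h(Idle) = 0.2·h(Idle) + 0.24·0 + 0.3·1 + 0.26·h(Busy)
h(Busy) = 0.28·h(Idle) + 0.3·0 + 0.18·1 + 0.24·h(Busy)
Solving: h(Idle) = 0.5135, h(Busy) = 0.4260.
Starting from Idle, the probability is 0.5135.

0.5135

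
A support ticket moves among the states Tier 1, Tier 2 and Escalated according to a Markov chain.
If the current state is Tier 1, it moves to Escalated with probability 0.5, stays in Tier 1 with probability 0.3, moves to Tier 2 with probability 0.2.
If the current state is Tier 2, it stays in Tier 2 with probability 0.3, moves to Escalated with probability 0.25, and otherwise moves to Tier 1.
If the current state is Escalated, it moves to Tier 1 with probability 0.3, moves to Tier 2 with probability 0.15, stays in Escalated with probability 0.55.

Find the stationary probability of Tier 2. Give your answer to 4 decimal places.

0.1958

Let the stationary distribution be π with π = πP and π_1 + π_2 + π_3 = 1.
π_1 = 0.3·π_1 + 0.45·π_2 + 0.3·π_3
π_2 = 0.2·π_1 + 0.3·π_2 + 0.15·π_3
Solving with the normalization constraint gives π = (0.3294, 0.1958, 0.4748).
So the stationary probability of Tier 2 is 0.1958.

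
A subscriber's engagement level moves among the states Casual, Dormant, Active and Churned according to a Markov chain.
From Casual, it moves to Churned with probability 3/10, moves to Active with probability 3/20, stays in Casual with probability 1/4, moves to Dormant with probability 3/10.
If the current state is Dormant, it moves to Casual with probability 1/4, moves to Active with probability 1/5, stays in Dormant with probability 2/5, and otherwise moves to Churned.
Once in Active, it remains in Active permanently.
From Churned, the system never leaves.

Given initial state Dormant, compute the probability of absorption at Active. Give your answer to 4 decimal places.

Let h(s) be the probability of absorption at Active starting from transient state s. Then h(Active) = 1 and h(Churned) = 0. By first-step analysis:
h(Casual) = 0.25·h(Casual) + 0.3·h(Dormant) + 0.15·1 + 0.3·0
h(Dormant) = 0.25·h(Casual) + 0.4·h(Dormant) + 0.2·1 + 0.15·0
Solving: h(Casual) = 0.4000, h(Dormant) = 0.5000.
Starting from Dormant, the probability is 0.5000.

0.5000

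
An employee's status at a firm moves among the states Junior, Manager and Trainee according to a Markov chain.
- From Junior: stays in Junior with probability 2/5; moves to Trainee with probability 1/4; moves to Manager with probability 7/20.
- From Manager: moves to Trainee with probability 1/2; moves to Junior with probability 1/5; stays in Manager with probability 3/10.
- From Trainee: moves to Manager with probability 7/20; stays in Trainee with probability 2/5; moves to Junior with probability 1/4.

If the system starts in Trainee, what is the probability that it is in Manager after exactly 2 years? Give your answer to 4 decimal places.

0.3325

Sum over the intermediate state after 1 year:
P = P(Trainee→Junior)·P(Junior→Manager) + P(Trainee→Manager)·P(Manager→Manager) + P(Trainee→Trainee)·P(Trainee→Manager)
  = 0.25×0.35 + 0.35×0.3 + 0.4×0.35
  = 0.0875 + 0.1050 + 0.1400 = 0.3325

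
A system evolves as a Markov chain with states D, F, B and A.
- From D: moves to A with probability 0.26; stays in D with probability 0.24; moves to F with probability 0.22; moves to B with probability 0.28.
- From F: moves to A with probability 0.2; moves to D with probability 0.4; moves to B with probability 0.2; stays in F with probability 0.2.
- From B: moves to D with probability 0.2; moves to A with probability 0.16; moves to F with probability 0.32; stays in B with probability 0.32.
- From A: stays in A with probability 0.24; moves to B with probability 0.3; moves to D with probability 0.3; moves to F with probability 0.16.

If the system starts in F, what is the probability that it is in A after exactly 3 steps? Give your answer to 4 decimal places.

Propagate the distribution vector 3 steps from F.
After 0 steps: (0.0000, 1.0000, 0.0000, 0.0000)
After 1 step: (0.4000, 0.2000, 0.2000, 0.2000)
After 2 steps: (0.2760, 0.2240, 0.2760, 0.2240)
After 3 steps: (0.2782, 0.2297, 0.2776, 0.2145)
P(in A after 3 steps) = 0.2145

0.2145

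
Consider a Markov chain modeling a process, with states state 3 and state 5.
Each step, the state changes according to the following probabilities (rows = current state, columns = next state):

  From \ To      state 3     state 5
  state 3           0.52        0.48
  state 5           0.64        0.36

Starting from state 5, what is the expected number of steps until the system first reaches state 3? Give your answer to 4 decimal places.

Let t(s) be the expected number of steps to first reach state 3 from state s, with t(state 3) = 0. Conditioning on the first step:
t(state 5) = 1 + 0.36·t(state 5)
Solving: t(state 5) = 1.5625.
Expected steps from state 5 to state 3: 1.5625.

1.5625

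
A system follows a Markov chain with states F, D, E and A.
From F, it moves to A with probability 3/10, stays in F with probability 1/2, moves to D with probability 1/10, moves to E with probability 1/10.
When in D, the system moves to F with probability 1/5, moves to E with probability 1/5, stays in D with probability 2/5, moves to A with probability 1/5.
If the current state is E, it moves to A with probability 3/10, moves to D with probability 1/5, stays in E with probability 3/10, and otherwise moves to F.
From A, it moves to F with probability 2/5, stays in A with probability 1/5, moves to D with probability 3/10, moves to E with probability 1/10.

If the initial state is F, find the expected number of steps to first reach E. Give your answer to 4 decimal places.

8.2292

Let t(s) be the expected number of steps to first reach E from state s, with t(E) = 0. Conditioning on the first step:
t(F) = 1 + 0.5·t(F) + 0.1·t(D) + 0.3·t(A)
t(D) = 1 + 0.2·t(F) + 0.4·t(D) + 0.2·t(A)
t(A) = 1 + 0.4·t(F) + 0.3·t(D) + 0.2·t(A)
Solving: t(F) = 8.2292, t(D) = 7.0833, t(A) = 8.0208.
Expected steps from F to E: 8.2292.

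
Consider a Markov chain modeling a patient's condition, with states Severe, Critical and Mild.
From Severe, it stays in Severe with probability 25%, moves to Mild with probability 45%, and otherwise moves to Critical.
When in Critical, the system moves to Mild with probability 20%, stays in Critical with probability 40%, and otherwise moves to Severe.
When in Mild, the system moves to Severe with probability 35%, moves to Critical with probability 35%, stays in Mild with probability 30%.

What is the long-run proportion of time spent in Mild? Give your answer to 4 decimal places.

Let the stationary distribution be π with π = πP and π_1 + π_2 + π_3 = 1.
π_1 = 0.25·π_1 + 0.4·π_2 + 0.35·π_3
π_2 = 0.3·π_1 + 0.4·π_2 + 0.35·π_3
Solving with the normalization constraint gives π = (0.3341, 0.3508, 0.3150).
So the stationary probability of Mild is 0.3150.

0.3150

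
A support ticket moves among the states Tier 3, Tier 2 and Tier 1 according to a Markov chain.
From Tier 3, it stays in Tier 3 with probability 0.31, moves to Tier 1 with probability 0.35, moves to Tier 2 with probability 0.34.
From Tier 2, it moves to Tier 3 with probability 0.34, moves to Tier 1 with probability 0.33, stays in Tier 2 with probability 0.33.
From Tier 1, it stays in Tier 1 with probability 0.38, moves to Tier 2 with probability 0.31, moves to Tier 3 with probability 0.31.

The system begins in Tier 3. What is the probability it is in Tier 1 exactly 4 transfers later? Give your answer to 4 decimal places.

Propagate the distribution vector 4 transfers from Tier 3.
After 0 transfers: (1.0000, 0.0000, 0.0000)
After 1 transfer: (0.3100, 0.3400, 0.3500)
After 2 transfers: (0.3202, 0.3261, 0.3537)
After 3 transfers: (0.3198, 0.3261, 0.3541)
After 4 transfers: (0.3198, 0.3261, 0.3541)
P(in Tier 1 after 4 transfers) = 0.3541

0.3541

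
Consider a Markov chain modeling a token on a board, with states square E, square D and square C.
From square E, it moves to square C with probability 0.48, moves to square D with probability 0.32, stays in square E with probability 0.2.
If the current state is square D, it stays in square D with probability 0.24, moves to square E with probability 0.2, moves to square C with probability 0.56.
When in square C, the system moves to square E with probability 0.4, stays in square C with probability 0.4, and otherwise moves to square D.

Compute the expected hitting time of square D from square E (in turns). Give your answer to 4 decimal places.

3.7500

Let t(s) be the expected number of turns to first reach square D from state s, with t(square D) = 0. Conditioning on the first turn:
t(square E) = 1 + 0.2·t(square E) + 0.48·t(square C)
t(square C) = 1 + 0.4·t(square E) + 0.4·t(square C)
Solving: t(square E) = 3.7500, t(square C) = 4.1667.
Expected turns from square E to square D: 3.7500.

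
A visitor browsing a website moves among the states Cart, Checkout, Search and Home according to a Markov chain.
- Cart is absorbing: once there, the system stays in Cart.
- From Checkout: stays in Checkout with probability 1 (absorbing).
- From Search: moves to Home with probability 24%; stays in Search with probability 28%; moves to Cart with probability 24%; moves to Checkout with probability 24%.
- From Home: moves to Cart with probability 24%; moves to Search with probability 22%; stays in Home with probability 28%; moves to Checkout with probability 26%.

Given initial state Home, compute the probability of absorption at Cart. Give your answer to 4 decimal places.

0.4845

Let h(s) be the probability of absorption at Cart starting from transient state s. Then h(Cart) = 1 and h(Checkout) = 0. By first-step analysis:
h(Search) = 0.24·1 + 0.24·0 + 0.28·h(Search) + 0.24·h(Home)
h(Home) = 0.24·1 + 0.26·0 + 0.22·h(Search) + 0.28·h(Home)
Solving: h(Search) = 0.4948, h(Home) = 0.4845.
Starting from Home, the probability is 0.4845.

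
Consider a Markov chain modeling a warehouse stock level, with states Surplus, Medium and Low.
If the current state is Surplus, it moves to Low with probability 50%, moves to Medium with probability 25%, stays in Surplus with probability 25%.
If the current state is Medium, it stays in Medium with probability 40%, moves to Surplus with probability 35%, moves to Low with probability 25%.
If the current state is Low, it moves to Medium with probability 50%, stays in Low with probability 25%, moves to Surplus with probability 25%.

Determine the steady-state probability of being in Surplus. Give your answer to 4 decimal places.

Let the stationary distribution be π with π = πP and π_1 + π_2 + π_3 = 1.
π_1 = 0.25·π_1 + 0.35·π_2 + 0.25·π_3
π_2 = 0.25·π_1 + 0.4·π_2 + 0.5·π_3
Solving with the normalization constraint gives π = (0.2889, 0.3889, 0.3222).
So the stationary probability of Surplus is 0.2889.

0.2889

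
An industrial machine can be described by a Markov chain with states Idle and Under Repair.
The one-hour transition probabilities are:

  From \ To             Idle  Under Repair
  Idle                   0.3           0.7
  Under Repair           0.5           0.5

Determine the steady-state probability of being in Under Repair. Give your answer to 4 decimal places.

0.5833

Let the stationary distribution be π with π = πP and π_1 + π_2 = 1.
π_1 = 0.3·π_1 + 0.5·π_2
Solving with the normalization constraint gives π = (0.4167, 0.5833).
So the stationary probability of Under Repair is 0.5833.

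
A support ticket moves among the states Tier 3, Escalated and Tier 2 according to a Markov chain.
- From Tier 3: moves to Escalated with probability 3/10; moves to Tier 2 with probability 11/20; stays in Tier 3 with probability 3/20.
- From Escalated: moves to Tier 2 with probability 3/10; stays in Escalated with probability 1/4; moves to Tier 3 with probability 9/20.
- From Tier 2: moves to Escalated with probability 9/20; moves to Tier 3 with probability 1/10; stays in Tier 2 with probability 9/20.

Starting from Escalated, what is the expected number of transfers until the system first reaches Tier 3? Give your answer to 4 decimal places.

3.0631

Let t(s) be the expected number of transfers to first reach Tier 3 from state s, with t(Tier 3) = 0. Conditioning on the first transfer:
t(Escalated) = 1 + 0.25·t(Escalated) + 0.3·t(Tier 2)
t(Tier 2) = 1 + 0.45·t(Escalated) + 0.45·t(Tier 2)
Solving: t(Escalated) = 3.0631, t(Tier 2) = 4.3243.
Expected transfers from Escalated to Tier 3: 3.0631.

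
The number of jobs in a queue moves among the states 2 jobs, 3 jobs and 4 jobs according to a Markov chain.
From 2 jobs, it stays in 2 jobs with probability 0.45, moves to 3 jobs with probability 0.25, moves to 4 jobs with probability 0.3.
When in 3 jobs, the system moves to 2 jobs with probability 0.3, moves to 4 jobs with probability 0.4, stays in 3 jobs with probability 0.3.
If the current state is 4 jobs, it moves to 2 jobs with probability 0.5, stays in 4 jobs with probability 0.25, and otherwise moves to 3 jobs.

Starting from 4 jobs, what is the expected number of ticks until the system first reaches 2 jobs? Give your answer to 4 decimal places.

Let t(s) be the expected number of ticks to first reach 2 jobs from state s, with t(2 jobs) = 0. Conditioning on the first tick:
t(3 jobs) = 1 + 0.3·t(3 jobs) + 0.4·t(4 jobs)
t(4 jobs) = 1 + 0.25·t(3 jobs) + 0.25·t(4 jobs)
Solving: t(3 jobs) = 2.7059, t(4 jobs) = 2.2353.
Expected ticks from 4 jobs to 2 jobs: 2.2353.

2.2353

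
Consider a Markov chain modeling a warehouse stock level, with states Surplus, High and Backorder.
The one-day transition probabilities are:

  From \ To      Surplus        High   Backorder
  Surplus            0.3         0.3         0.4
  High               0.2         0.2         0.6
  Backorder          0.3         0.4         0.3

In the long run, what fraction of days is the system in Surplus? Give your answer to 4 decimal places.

0.2689

Let the stationary distribution be π with π = πP and π_1 + π_2 + π_3 = 1.
π_1 = 0.3·π_1 + 0.2·π_2 + 0.3·π_3
π_2 = 0.3·π_1 + 0.2·π_2 + 0.4·π_3
Solving with the normalization constraint gives π = (0.2689, 0.3109, 0.4202).
So the stationary probability of Surplus is 0.2689.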